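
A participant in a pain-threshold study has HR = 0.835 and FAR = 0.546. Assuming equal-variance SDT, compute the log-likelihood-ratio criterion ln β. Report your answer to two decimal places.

z(0.835) = 0.974, z(0.546) = 0.116
ln β = −½·[z(H)² − z(FA)²] = −0.5 × (0.949 − 0.013) = -0.468

ln β = -0.47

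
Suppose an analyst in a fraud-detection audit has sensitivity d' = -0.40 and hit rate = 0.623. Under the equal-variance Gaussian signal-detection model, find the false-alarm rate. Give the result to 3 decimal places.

false-alarm rate = 0.762

z(hit rate) = z(0.623) = 0.3134
z(FA) = z(H) − d' = 0.3134 − (-0.40) = 0.7134
false-alarm rate = Φ(0.7134) = 0.7622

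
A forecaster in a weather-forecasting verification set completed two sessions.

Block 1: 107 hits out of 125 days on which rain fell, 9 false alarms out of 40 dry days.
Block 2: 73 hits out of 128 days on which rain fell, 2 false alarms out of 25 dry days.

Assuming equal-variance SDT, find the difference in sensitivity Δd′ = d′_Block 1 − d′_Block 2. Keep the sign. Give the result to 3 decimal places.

Δd′ = 0.236

Block 1: z(0.8560) = 1.0625, z(0.2250) = -0.7554, d' = 1.8179
Block 2: z(0.5703) = 0.1771, z(0.0800) = -1.4051, d' = 1.5822
Δd' = d'_Block 1 − d'_Block 2 = 1.8179 − 1.5822 = 0.2357
Block 1 has the higher sensitivity.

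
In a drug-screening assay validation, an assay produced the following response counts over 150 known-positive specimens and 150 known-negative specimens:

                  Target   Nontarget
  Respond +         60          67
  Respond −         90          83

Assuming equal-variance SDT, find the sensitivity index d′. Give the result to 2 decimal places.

H = 60/150 = 0.4000
FA = 67/150 = 0.4467
z(0.4000) = -0.253, z(0.4467) = -0.134
d' = z(H) − z(FA) = -0.253 − (-0.134) = -0.119

d′ = -0.12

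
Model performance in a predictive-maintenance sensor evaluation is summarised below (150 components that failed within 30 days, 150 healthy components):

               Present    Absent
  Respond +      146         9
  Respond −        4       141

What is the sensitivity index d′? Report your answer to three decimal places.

H = 146/150 = 0.9733
FA = 9/150 = 0.0600
z(H) = 1.9317
z(FA) = -1.5548
d' = z(H) − z(FA) = 1.9317 − (-1.5548) = 3.4865

d′ = 3.487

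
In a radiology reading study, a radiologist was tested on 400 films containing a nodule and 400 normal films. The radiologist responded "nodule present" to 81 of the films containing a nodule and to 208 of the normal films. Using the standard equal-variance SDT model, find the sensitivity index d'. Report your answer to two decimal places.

H = 81/400 = 0.2025
FA = 208/400 = 0.5200
Φ⁻¹(H) = Φ⁻¹(0.2025) = -0.833
Φ⁻¹(FA) = Φ⁻¹(0.5200) = 0.050
d' = z(H) − z(FA) = -0.833 − 0.050 = -0.883

d' = -0.88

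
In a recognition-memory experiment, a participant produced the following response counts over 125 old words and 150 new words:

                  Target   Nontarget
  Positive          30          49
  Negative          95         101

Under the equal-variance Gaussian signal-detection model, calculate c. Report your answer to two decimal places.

H = 30/125 = 0.2400
FA = 49/150 = 0.3267
z(H) = z(0.2400) = -0.706
z(FA) = z(0.3267) = -0.449
c = −½·[z(H) + z(FA)] = −0.5 × (-0.706 + (-0.449)) = 0.5775

c = 0.58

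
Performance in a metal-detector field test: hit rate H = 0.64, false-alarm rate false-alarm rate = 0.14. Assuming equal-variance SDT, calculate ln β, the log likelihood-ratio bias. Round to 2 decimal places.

ln β = 0.52

z(H) = z(0.64) = 0.358
z(FA) = z(0.14) = -1.080
ln β = −½·[z(H)² − z(FA)²] = −0.5 × (0.128 − 1.166) = 0.519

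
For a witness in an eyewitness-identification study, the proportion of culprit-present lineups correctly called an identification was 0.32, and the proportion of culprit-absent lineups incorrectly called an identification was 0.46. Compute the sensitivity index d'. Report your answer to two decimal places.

d' = -0.37

Φ⁻¹(H) = -0.468
Φ⁻¹(FA) = -0.100
d' = z(H) − z(FA) = -0.468 − (-0.100) = -0.368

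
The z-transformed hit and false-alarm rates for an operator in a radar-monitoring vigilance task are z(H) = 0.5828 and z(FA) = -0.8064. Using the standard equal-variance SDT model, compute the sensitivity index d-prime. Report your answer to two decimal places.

d-prime = 1.39

d' = z(H) − z(FA) = 0.5828 − (-0.8064) = 1.3892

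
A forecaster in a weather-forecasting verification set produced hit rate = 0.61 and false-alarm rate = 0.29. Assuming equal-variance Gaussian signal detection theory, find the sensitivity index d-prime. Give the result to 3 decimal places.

Φ⁻¹(H) = Φ⁻¹(0.61) = 0.2793
Φ⁻¹(FA) = Φ⁻¹(0.29) = -0.5534
d' = z(H) − z(FA) = 0.2793 − (-0.5534) = 0.8327

d-prime = 0.833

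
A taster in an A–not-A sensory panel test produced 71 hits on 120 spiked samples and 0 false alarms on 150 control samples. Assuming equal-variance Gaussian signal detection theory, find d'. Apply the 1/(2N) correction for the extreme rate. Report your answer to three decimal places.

The false-alarm rate is 0/150 = 0, so apply the 1/(2N) correction: FA → 1/(2·150) = 0.00333.
z(H) = z(0.59167) = 0.2318
z(FA) = z(0.00333) = -2.7134
d' = 0.2318 − (-2.7134) = 2.9452

d' = 2.945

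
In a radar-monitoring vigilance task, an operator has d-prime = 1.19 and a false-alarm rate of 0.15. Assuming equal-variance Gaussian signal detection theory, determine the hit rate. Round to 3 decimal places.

z(false-alarm rate) = z(0.15) = -1.0364
z(H) = z(FA) + d' = -1.0364 + 1.19 = 0.1536
hit rate = Φ(0.1536) = 0.5610

hit rate = 0.561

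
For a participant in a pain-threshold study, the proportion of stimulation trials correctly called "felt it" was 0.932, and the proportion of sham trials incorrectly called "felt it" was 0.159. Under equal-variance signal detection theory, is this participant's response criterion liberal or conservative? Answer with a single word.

z(H) = 1.491, z(FA) = -0.999
c = −½·(z(H) + z(FA)) = -0.246
c < 0 → liberal criterion (biased toward responding “yes”).

liberal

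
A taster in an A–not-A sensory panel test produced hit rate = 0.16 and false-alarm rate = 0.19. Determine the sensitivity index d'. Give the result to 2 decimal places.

d' = -0.12

Φ⁻¹(H) = Φ⁻¹(0.16) = -0.994
Φ⁻¹(FA) = Φ⁻¹(0.19) = -0.878
d' = z(H) − z(FA) = -0.994 − (-0.878) = -0.116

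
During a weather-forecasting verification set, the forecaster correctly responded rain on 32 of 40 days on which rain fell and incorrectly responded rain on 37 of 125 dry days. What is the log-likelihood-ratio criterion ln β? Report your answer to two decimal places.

ln β = -0.21

H = 32/40 = 0.8000
FA = 37/125 = 0.2960
Φ⁻¹(0.8000) = 0.842, Φ⁻¹(0.2960) = -0.536
ln β = −½·[z(H)² − z(FA)²] = −0.5 × (0.709 − 0.287) = -0.211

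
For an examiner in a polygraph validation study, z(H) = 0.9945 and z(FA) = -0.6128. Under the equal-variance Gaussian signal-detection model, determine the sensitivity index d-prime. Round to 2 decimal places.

d-prime = 1.61

d' = z(H) − z(FA) = 0.9945 − (-0.6128) = 1.6073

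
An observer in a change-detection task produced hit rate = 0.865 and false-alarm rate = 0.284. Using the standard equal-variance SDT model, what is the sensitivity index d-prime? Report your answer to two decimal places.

z(H) = z(0.865) = 1.103
z(FA) = z(0.284) = -0.571
d' = z(H) − z(FA) = 1.103 − (-0.571) = 1.674

d-prime = 1.67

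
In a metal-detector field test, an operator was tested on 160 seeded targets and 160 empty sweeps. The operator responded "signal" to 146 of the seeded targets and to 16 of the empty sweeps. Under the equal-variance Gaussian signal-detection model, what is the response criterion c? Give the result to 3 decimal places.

c = -0.037

H = 146/160 = 0.9125
FA = 16/160 = 0.1000
Φ⁻¹(H) = 1.3563
Φ⁻¹(FA) = -1.2816
c = −½·[z(H) + z(FA)] = −0.5 × (1.3563 + (-1.2816)) = -0.03735
c < 0: the operator has a liberal response bias.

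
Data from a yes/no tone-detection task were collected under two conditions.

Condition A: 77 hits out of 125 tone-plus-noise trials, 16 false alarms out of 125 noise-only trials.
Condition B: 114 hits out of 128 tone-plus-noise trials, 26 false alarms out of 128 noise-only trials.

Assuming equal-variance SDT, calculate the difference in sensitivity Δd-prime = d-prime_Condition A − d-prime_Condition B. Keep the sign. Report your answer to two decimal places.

Δd-prime = -0.63

Condition A: z(0.6160) = 0.295, z(0.1280) = -1.136, d' = 1.431
Condition B: z(0.8906) = 1.230, z(0.2031) = -0.831, d' = 2.061
Δd' = d'_Condition A − d'_Condition B = 1.431 − 2.061 = -0.630
Condition B has the higher sensitivity.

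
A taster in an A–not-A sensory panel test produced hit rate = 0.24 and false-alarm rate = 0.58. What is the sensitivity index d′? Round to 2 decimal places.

z(H) = z(0.24) = -0.7063
z(FA) = z(0.58) = 0.2019
d' = z(H) − z(FA) = -0.7063 − 0.2019 = -0.9082

d′ = -0.91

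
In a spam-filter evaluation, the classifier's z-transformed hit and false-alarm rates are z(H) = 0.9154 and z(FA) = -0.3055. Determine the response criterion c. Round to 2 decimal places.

c = -0.30

c = −½·[z(H) + z(FA)] = −½·(0.9154 + (-0.3055)) = -0.30495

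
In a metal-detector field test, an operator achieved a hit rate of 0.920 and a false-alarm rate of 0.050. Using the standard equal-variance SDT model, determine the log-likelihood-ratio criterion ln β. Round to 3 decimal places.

ln β = 0.366

z(H) = 1.4051
z(FA) = -1.6449
ln β = −½·[z(H)² − z(FA)²] = −0.5 × (1.9743 − 2.7057) = 0.3657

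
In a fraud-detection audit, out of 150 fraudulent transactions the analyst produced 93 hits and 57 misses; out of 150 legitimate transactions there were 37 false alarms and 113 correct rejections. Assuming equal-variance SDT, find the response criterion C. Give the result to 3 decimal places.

H = 93/150 = 0.6200
FA = 37/150 = 0.2467
z(0.6200) = 0.3055, z(0.2467) = -0.6849
c = −½·[z(H) + z(FA)] = −0.5 × (0.3055 + (-0.6849)) = 0.1897

C = 0.190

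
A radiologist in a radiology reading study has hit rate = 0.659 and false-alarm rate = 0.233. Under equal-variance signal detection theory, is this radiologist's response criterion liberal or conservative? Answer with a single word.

conservative

z(H) = 0.410, z(FA) = -0.729
c = −½·(z(H) + z(FA)) = 0.1595
c > 0 → conservative criterion (biased toward responding “no”).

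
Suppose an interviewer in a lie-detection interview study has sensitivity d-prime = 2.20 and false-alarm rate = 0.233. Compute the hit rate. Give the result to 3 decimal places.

hit rate = 0.929

z(false-alarm rate) = z(0.233) = -0.7290
z(H) = z(FA) + d' = -0.7290 + 2.20 = 1.4710
hit rate = Φ(1.4710) = 0.9294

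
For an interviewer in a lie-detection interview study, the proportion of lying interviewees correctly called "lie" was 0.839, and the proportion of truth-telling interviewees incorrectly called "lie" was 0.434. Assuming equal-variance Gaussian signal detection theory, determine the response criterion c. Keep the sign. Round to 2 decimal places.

z(H) = 0.9904
z(FA) = -0.1662
c = −½·[z(H) + z(FA)] = −0.5 × (0.9904 + (-0.1662)) = -0.4121

c = -0.41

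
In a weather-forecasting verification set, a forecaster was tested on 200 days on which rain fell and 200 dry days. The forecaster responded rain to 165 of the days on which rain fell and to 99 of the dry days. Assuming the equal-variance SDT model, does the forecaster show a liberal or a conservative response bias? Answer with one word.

liberal

z(H) = 0.935, z(FA) = -0.013
c = −½·(z(H) + z(FA)) = -0.461
c < 0 → liberal criterion (biased toward responding “yes”).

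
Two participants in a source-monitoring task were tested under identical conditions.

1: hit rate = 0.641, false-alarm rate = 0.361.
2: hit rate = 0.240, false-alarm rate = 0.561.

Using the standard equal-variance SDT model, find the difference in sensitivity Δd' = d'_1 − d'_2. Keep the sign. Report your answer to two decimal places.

1: z(0.641) = 0.361, z(0.361) = -0.356, d' = 0.717
2: z(0.240) = -0.706, z(0.561) = 0.154, d' = -0.860
Δd' = d'_1 − d'_2 = 0.717 − (-0.860) = 1.577
1 has the higher sensitivity.

Δd' = 1.58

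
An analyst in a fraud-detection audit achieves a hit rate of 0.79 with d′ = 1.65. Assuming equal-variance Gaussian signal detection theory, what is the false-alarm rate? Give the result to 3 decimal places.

z(hit rate) = z(0.79) = 0.8064
z(FA) = z(H) − d' = 0.8064 − 1.65 = -0.8436
false-alarm rate = Φ(-0.8436) = 0.1994

false-alarm rate = 0.199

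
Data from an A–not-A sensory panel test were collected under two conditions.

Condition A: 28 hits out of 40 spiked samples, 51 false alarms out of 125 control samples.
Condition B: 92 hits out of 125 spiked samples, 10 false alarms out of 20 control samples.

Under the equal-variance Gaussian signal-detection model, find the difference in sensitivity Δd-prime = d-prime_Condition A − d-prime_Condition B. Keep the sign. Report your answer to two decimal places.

Δd-prime = 0.13

Condition A: z(0.7000) = 0.524, z(0.4080) = -0.233, d' = 0.757
Condition B: z(0.7360) = 0.631, z(0.5000) = 0.000, d' = 0.631
Δd' = d'_Condition A − d'_Condition B = 0.757 − 0.631 = 0.126
Condition A has the higher sensitivity.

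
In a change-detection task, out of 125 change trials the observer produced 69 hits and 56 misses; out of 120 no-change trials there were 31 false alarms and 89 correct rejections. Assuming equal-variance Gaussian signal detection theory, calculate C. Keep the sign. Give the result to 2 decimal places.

H = 69/125 = 0.5520
FA = 31/120 = 0.2583
z(0.5520) = 0.1307, z(0.2583) = -0.6486
c = −½·[z(H) + z(FA)] = −0.5 × (0.1307 + (-0.6486)) = 0.25895

C = 0.26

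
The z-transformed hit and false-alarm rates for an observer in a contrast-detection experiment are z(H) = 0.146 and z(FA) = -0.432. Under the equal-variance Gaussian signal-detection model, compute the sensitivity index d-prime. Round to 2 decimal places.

d-prime = 0.58

d' = z(H) − z(FA) = 0.146 − (-0.432) = 0.578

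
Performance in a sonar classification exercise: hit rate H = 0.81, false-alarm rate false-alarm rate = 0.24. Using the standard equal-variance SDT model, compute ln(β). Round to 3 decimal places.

Φ⁻¹(H) = 0.8779
Φ⁻¹(FA) = -0.7063
ln β = −½·[z(H)² − z(FA)²] = −0.5 × (0.7707 − 0.4989) = -0.1359

ln β = -0.136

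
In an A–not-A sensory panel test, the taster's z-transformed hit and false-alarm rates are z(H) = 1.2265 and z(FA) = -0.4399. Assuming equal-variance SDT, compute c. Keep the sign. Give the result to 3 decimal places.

c = −½·[z(H) + z(FA)] = −½·(1.2265 + (-0.4399)) = -0.3933

c = -0.393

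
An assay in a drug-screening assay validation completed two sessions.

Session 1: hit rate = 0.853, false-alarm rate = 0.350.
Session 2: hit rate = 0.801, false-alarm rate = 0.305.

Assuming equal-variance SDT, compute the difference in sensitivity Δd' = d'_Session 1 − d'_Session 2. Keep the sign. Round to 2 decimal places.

Session 1: z(0.853) = 1.049, z(0.350) = -0.385, d' = 1.434
Session 2: z(0.801) = 0.845, z(0.305) = -0.510, d' = 1.355
Δd' = d'_Session 1 − d'_Session 2 = 1.434 − 1.355 = 0.079
Session 1 has the higher sensitivity.

Δd' = 0.08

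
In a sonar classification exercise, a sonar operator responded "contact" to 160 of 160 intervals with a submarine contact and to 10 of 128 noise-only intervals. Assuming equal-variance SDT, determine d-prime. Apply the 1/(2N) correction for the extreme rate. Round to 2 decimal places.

d-prime = 4.15

The hit rate is 160/160 = 1, so apply the 1/(2N) correction: H → 1 − 1/(2·160) = 0.99687.
z(H) = z(0.99687) = 2.734
z(FA) = z(0.07812) = -1.418
d' = 2.734 − (-1.418) = 4.152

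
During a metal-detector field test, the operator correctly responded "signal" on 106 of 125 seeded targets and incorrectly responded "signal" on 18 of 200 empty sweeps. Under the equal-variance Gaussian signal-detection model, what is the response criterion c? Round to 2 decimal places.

c = 0.16

H = 106/125 = 0.8480
FA = 18/200 = 0.0900
z(0.8480) = 1.0279, z(0.0900) = -1.3408
c = −½·[z(H) + z(FA)] = −0.5 × (1.0279 + (-1.3408)) = 0.15645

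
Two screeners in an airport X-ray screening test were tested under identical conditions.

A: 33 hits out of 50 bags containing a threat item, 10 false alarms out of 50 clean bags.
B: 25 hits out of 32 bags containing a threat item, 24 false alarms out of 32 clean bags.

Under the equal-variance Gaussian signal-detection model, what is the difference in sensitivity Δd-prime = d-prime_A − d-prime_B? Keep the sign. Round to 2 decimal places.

A: z(0.6600) = 0.412, z(0.2000) = -0.842, d' = 1.254
B: z(0.7812) = 0.776, z(0.7500) = 0.674, d' = 0.102
Δd' = d'_A − d'_B = 1.254 − 0.102 = 1.152
A has the higher sensitivity.

Δd-prime = 1.15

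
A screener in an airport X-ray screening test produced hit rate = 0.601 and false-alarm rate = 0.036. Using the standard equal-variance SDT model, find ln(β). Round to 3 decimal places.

z(0.601) = 0.2559, z(0.036) = -1.7991
ln β = −½·[z(H)² − z(FA)²] = −0.5 × (0.0655 − 3.2368) = 1.58565

ln β = 1.586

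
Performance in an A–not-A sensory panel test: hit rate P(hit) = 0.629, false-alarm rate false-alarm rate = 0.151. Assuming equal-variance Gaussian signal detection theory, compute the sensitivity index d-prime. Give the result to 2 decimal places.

d-prime = 1.36

Φ⁻¹(H) = Φ⁻¹(0.629) = 0.329
Φ⁻¹(FA) = Φ⁻¹(0.151) = -1.032
d' = z(H) − z(FA) = 0.329 − (-1.032) = 1.361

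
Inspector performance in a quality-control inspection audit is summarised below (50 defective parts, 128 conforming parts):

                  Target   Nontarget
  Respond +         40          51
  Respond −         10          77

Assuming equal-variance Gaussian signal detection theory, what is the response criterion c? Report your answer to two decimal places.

c = -0.29

H = 40/50 = 0.8000
FA = 51/128 = 0.3984
Φ⁻¹(H) = Φ⁻¹(0.8000) = 0.842
Φ⁻¹(FA) = Φ⁻¹(0.3984) = -0.257
c = −½·[z(H) + z(FA)] = −0.5 × (0.842 + (-0.257)) = -0.2925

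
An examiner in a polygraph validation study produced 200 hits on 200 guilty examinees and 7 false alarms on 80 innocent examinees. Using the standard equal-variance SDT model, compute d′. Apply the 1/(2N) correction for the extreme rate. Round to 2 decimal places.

The hit rate is 200/200 = 1, so apply the 1/(2N) correction: H → 1 − 1/(2·200) = 0.99750.
z(H) = z(0.99750) = 2.807
z(FA) = z(0.08750) = -1.356
d' = 2.807 − (-1.356) = 4.163

d′ = 4.16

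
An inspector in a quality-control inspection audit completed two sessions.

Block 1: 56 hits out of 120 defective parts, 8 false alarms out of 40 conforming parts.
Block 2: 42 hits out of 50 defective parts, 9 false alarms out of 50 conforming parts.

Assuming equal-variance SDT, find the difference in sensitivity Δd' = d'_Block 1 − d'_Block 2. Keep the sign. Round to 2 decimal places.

Block 1: z(0.4667) = -0.084, z(0.2000) = -0.842, d' = 0.758
Block 2: z(0.8400) = 0.994, z(0.1800) = -0.915, d' = 1.909
Δd' = d'_Block 1 − d'_Block 2 = 0.758 − 1.909 = -1.151
Block 2 has the higher sensitivity.

Δd' = -1.15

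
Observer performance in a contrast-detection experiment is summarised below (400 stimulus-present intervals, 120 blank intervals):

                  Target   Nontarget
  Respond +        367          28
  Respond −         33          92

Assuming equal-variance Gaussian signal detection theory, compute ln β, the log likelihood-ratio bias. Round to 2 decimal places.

H = 367/400 = 0.9175
FA = 28/120 = 0.2333
z(H) = z(0.9175) = 1.388
z(FA) = z(0.2333) = -0.728
ln β = −½·[z(H)² − z(FA)²] = −0.5 × (1.927 − 0.530) = -0.6985

ln β = -0.70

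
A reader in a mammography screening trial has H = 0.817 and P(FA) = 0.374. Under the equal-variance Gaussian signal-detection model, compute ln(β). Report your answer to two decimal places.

ln β = -0.36

Φ⁻¹(0.817) = 0.904, Φ⁻¹(0.374) = -0.321
ln β = −½·[z(H)² − z(FA)²] = −0.5 × (0.817 − 0.103) = -0.357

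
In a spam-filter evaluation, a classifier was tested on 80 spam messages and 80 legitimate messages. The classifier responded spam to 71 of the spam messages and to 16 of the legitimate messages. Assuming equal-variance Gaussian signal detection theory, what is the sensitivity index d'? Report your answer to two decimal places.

H = 71/80 = 0.8875
FA = 16/80 = 0.2000
z(H) = 1.2133
z(FA) = -0.8416
d' = z(H) − z(FA) = 1.2133 − (-0.8416) = 2.0549

d' = 2.05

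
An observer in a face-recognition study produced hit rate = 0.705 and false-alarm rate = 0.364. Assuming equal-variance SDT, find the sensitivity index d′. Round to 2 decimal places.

z(H) = 0.5388
z(FA) = -0.3478
d' = z(H) − z(FA) = 0.5388 − (-0.3478) = 0.8866

d′ = 0.89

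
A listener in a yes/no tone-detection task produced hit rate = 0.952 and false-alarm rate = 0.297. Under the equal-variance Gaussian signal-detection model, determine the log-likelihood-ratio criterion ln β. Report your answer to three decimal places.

z(H) = z(0.952) = 1.6646
z(FA) = z(0.297) = -0.5330
ln β = −½·[z(H)² − z(FA)²] = −0.5 × (2.7709 − 0.2841) = -1.2434

ln β = -1.243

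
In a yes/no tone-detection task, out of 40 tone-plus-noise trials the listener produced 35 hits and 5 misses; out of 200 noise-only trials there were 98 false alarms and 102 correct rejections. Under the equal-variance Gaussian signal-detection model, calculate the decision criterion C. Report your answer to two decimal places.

H = 35/40 = 0.8750
FA = 98/200 = 0.4900
Φ⁻¹(0.8750) = 1.1503, Φ⁻¹(0.4900) = -0.0251
c = −½·[z(H) + z(FA)] = −0.5 × (1.1503 + (-0.0251)) = -0.5626

C = -0.56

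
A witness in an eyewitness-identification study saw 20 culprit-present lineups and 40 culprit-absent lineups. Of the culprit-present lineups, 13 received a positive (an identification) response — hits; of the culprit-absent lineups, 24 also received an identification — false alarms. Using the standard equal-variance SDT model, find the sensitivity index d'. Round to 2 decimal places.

d' = 0.13

H = 13/20 = 0.6500
FA = 24/40 = 0.6000
Φ⁻¹(H) = 0.3853
Φ⁻¹(FA) = 0.2533
d' = z(H) − z(FA) = 0.3853 − 0.2533 = 0.1320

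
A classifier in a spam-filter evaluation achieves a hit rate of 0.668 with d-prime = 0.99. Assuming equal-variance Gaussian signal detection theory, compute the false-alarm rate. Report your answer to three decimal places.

z(hit rate) = z(0.668) = 0.4344
z(FA) = z(H) − d' = 0.4344 − 0.99 = -0.5556
false-alarm rate = Φ(-0.5556) = 0.2892

false-alarm rate = 0.289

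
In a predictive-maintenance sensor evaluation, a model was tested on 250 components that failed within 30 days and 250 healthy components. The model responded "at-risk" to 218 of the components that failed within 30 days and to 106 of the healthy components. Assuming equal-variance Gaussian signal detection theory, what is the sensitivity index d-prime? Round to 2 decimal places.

d-prime = 1.33

H = 218/250 = 0.8720
FA = 106/250 = 0.4240
Φ⁻¹(H) = Φ⁻¹(0.8720) = 1.136
Φ⁻¹(FA) = Φ⁻¹(0.4240) = -0.192
d' = z(H) − z(FA) = 1.136 − (-0.192) = 1.328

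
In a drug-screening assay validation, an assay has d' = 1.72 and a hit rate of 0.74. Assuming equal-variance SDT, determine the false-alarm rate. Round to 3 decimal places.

z(hit rate) = z(0.74) = 0.6433
z(FA) = z(H) − d' = 0.6433 − 1.72 = -1.0767
false-alarm rate = Φ(-1.0767) = 0.1408

false-alarm rate = 0.141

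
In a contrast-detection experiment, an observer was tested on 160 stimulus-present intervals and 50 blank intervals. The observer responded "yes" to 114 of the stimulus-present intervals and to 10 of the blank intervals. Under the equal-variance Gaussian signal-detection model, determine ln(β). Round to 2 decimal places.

H = 114/160 = 0.7125
FA = 10/50 = 0.2000
z(0.7125) = 0.561, z(0.2000) = -0.842
ln β = −½·[z(H)² − z(FA)²] = −0.5 × (0.315 − 0.709) = 0.197

ln β = 0.20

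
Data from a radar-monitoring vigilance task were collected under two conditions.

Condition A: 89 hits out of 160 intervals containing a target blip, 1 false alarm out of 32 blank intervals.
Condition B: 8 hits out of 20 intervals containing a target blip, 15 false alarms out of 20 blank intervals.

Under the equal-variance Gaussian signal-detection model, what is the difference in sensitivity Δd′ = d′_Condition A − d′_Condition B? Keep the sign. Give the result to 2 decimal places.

Condition A: z(0.5563) = 0.142, z(0.0312) = -1.863, d' = 2.005
Condition B: z(0.4000) = -0.253, z(0.7500) = 0.674, d' = -0.927
Δd' = d'_Condition A − d'_Condition B = 2.005 − (-0.927) = 2.932
Condition A has the higher sensitivity.

Δd′ = 2.93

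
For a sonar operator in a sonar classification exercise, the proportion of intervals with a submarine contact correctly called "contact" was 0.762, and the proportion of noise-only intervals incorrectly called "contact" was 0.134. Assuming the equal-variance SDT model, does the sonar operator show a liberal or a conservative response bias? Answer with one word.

z(H) = 0.713, z(FA) = -1.108
c = −½·(z(H) + z(FA)) = 0.1975
c > 0 → conservative criterion (biased toward responding “no”).

conservative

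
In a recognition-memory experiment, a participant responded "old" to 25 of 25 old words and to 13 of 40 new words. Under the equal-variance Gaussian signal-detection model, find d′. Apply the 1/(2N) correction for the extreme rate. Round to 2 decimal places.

The hit rate is 25/25 = 1, so apply the 1/(2N) correction: H → 1 − 1/(2·25) = 0.98000.
z(H) = z(0.98000) = 2.054
z(FA) = z(0.32500) = -0.454
d' = 2.054 − (-0.454) = 2.508

d′ = 2.51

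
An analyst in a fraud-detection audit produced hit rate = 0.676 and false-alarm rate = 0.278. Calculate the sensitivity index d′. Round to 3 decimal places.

Φ⁻¹(H) = Φ⁻¹(0.676) = 0.4565
Φ⁻¹(FA) = Φ⁻¹(0.278) = -0.5888
d' = z(H) − z(FA) = 0.4565 − (-0.5888) = 1.0453

d′ = 1.045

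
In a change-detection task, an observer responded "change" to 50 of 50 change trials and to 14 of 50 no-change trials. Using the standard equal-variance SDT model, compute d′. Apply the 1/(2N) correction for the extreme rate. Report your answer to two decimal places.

The hit rate is 50/50 = 1, so apply the 1/(2N) correction: H → 1 − 1/(2·50) = 0.99000.
z(H) = z(0.99000) = 2.326
z(FA) = z(0.28000) = -0.583
d' = 2.326 − (-0.583) = 2.909

d′ = 2.91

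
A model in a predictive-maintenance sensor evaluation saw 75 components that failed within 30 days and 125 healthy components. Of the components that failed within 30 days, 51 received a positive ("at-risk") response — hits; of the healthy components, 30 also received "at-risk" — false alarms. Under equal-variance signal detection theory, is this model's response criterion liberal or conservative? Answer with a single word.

z(H) = 0.468, z(FA) = -0.706
c = −½·(z(H) + z(FA)) = 0.119
c > 0 → conservative criterion (biased toward responding “no”).

conservative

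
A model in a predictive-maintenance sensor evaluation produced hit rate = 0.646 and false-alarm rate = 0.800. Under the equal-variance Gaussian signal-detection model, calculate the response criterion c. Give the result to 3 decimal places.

Φ⁻¹(H) = Φ⁻¹(0.646) = 0.3745
Φ⁻¹(FA) = Φ⁻¹(0.800) = 0.8416
c = −½·[z(H) + z(FA)] = −0.5 × (0.3745 + 0.8416) = -0.60805
c < 0: the model has a liberal response bias.

c = -0.608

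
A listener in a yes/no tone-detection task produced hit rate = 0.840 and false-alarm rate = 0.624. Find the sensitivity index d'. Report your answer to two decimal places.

d' = 0.68

z(H) = 0.9945
z(FA) = 0.3160
d' = z(H) − z(FA) = 0.9945 − 0.3160 = 0.6785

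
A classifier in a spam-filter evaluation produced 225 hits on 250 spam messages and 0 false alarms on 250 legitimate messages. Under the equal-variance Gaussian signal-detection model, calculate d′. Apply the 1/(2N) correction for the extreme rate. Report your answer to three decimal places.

The false-alarm rate is 0/250 = 0, so apply the 1/(2N) correction: FA → 1/(2·250) = 0.00200.
z(H) = z(0.90000) = 1.2816
z(FA) = z(0.00200) = -2.8782
d' = 1.2816 − (-2.8782) = 4.1598

d′ = 4.160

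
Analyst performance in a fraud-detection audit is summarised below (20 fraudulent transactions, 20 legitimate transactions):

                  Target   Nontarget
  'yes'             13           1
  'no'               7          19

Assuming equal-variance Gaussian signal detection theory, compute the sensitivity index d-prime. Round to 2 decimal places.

H = 13/20 = 0.6500
FA = 1/20 = 0.0500
z(H) = 0.3853
z(FA) = -1.6449
d' = z(H) − z(FA) = 0.3853 − (-1.6449) = 2.0302

d-prime = 2.03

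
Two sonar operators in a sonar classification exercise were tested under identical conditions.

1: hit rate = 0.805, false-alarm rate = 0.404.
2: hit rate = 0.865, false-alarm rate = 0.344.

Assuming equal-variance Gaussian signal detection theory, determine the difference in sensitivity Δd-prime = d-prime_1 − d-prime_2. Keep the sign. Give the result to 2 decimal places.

1: z(0.805) = 0.860, z(0.404) = -0.243, d' = 1.103
2: z(0.865) = 1.103, z(0.344) = -0.402, d' = 1.505
Δd' = d'_1 − d'_2 = 1.103 − 1.505 = -0.402
2 has the higher sensitivity.

Δd-prime = -0.40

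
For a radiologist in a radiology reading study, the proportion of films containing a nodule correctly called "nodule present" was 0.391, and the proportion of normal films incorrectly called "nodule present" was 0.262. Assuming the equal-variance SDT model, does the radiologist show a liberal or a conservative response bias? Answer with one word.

z(H) = -0.277, z(FA) = -0.637
c = −½·(z(H) + z(FA)) = 0.457
c > 0 → conservative criterion (biased toward responding “no”).

conservative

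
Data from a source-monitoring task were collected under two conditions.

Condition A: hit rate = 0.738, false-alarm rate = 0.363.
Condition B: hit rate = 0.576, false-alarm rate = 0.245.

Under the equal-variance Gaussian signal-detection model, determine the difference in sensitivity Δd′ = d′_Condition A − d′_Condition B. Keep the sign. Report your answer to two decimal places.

Δd′ = 0.11

Condition A: z(0.738) = 0.637, z(0.363) = -0.350, d' = 0.987
Condition B: z(0.576) = 0.192, z(0.245) = -0.690, d' = 0.882
Δd' = d'_Condition A − d'_Condition B = 0.987 − 0.882 = 0.105
Condition A has the higher sensitivity.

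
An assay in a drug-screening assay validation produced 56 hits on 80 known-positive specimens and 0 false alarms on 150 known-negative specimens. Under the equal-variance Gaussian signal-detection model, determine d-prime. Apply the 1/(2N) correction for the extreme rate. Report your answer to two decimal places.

The false-alarm rate is 0/150 = 0, so apply the 1/(2N) correction: FA → 1/(2·150) = 0.00333.
z(H) = z(0.70000) = 0.524
z(FA) = z(0.00333) = -2.713
d' = 0.524 − (-2.713) = 3.237

d-prime = 3.24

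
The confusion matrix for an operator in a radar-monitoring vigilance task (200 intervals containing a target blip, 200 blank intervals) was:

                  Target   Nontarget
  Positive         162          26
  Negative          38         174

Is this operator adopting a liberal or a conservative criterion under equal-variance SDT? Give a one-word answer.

z(H) = 0.878, z(FA) = -1.126
c = −½·(z(H) + z(FA)) = 0.124
c > 0 → conservative criterion (biased toward responding “no”).

conservative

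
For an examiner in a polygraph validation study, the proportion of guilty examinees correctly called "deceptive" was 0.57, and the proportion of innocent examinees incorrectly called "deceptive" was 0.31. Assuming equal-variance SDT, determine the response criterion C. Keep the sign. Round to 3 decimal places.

z(H) = 0.1764
z(FA) = -0.4959
c = −½·[z(H) + z(FA)] = −0.5 × (0.1764 + (-0.4959)) = 0.15975

C = 0.160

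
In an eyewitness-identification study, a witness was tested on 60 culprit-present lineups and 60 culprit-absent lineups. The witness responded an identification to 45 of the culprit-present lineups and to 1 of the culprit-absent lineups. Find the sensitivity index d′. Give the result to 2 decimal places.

H = 45/60 = 0.7500
FA = 1/60 = 0.0167
z(H) = z(0.7500) = 0.6745
z(FA) = z(0.0167) = -2.1272
d' = z(H) − z(FA) = 0.6745 − (-2.1272) = 2.8017

d′ = 2.80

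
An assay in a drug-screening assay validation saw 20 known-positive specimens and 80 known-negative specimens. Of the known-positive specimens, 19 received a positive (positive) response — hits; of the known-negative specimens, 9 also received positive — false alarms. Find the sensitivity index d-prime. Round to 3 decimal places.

d-prime = 2.858

H = 19/20 = 0.9500
FA = 9/80 = 0.1125
z(H) = 1.6449
z(FA) = -1.2133
d' = z(H) − z(FA) = 1.6449 − (-1.2133) = 2.8582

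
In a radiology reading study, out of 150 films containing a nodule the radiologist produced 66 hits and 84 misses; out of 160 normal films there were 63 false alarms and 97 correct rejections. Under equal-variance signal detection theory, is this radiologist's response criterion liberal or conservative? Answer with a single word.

z(H) = -0.151, z(FA) = -0.270
c = −½·(z(H) + z(FA)) = 0.2105
c > 0 → conservative criterion (biased toward responding “no”).

conservative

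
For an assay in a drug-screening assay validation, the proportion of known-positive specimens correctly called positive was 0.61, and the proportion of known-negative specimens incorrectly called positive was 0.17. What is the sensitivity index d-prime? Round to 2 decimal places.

z(H) = z(0.61) = 0.2793
z(FA) = z(0.17) = -0.9542
d' = z(H) − z(FA) = 0.2793 − (-0.9542) = 1.2335

d-prime = 1.23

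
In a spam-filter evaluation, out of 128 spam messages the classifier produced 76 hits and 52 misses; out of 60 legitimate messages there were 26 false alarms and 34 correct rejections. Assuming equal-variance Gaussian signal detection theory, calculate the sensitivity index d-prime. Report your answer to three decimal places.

H = 76/128 = 0.5938
FA = 26/60 = 0.4333
z(H) = z(0.5938) = 0.2373
z(FA) = z(0.4333) = -0.1680
d' = z(H) − z(FA) = 0.2373 − (-0.1680) = 0.4053

d-prime = 0.405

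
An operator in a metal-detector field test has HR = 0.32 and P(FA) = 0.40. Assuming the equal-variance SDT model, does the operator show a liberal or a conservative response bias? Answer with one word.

z(H) = -0.468, z(FA) = -0.253
c = −½·(z(H) + z(FA)) = 0.3605
c > 0 → conservative criterion (biased toward responding “no”).

conservative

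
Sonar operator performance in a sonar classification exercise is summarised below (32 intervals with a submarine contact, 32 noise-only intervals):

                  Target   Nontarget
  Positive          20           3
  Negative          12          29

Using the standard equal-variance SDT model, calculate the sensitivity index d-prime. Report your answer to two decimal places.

H = 20/32 = 0.6250
FA = 3/32 = 0.0938
z(H) = 0.319
z(FA) = -1.318
d' = z(H) − z(FA) = 0.319 − (-1.318) = 1.637

d-prime = 1.64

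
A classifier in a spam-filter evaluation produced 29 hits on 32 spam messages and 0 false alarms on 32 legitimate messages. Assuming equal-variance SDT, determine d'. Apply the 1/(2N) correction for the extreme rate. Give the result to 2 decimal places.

The false-alarm rate is 0/32 = 0, so apply the 1/(2N) correction: FA → 1/(2·32) = 0.01562.
z(H) = z(0.90625) = 1.318
z(FA) = z(0.01562) = -2.154
d' = 1.318 − (-2.154) = 3.472

d' = 3.47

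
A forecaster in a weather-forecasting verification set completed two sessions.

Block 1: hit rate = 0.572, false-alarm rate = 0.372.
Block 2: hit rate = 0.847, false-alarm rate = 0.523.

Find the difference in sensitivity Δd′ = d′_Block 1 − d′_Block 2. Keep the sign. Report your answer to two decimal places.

Δd′ = -0.46

Block 1: z(0.572) = 0.181, z(0.372) = -0.327, d' = 0.508
Block 2: z(0.847) = 1.024, z(0.523) = 0.058, d' = 0.966
Δd' = d'_Block 1 − d'_Block 2 = 0.508 − 0.966 = -0.458
Block 2 has the higher sensitivity.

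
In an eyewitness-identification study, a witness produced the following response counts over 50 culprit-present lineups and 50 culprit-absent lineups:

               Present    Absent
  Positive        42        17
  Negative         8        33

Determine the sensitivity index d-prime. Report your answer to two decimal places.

d-prime = 1.41

H = 42/50 = 0.8400
FA = 17/50 = 0.3400
z(H) = 0.994
z(FA) = -0.412
d' = z(H) − z(FA) = 0.994 − (-0.412) = 1.406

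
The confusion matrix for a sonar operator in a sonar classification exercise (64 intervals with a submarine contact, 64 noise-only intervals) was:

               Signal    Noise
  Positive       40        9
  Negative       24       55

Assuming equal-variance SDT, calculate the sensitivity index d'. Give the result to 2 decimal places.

d' = 1.40

H = 40/64 = 0.6250
FA = 9/64 = 0.1406
Φ⁻¹(H) = Φ⁻¹(0.6250) = 0.3186
Φ⁻¹(FA) = Φ⁻¹(0.1406) = -1.0776
d' = z(H) − z(FA) = 0.3186 − (-1.0776) = 1.3962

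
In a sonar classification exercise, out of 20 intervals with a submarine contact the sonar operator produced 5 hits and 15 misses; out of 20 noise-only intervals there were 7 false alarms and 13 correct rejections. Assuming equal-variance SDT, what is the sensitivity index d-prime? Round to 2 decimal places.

d-prime = -0.29

H = 5/20 = 0.2500
FA = 7/20 = 0.3500
z(H) = -0.674
z(FA) = -0.385
d' = z(H) − z(FA) = -0.674 − (-0.385) = -0.289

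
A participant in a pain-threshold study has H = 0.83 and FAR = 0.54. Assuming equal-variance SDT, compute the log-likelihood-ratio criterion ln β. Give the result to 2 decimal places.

z(0.83) = 0.954, z(0.54) = 0.100
ln β = −½·[z(H)² − z(FA)²] = −0.5 × (0.910 − 0.010) = -0.450

ln β = -0.45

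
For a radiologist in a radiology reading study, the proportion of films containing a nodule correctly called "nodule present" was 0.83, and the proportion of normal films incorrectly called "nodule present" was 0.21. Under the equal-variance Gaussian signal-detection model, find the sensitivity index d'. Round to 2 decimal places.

Φ⁻¹(H) = Φ⁻¹(0.83) = 0.954
Φ⁻¹(FA) = Φ⁻¹(0.21) = -0.806
d' = z(H) − z(FA) = 0.954 − (-0.806) = 1.760

d' = 1.76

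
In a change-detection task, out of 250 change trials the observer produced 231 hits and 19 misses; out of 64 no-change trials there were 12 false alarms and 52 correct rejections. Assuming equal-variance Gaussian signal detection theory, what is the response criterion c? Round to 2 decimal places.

c = -0.27

H = 231/250 = 0.9240
FA = 12/64 = 0.1875
z(H) = 1.433
z(FA) = -0.887
c = −½·[z(H) + z(FA)] = −0.5 × (1.433 + (-0.887)) = -0.273
c < 0: the observer has a liberal response bias.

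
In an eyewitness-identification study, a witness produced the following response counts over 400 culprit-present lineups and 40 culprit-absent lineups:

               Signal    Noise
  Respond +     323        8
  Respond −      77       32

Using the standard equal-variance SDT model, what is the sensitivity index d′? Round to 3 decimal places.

d′ = 1.710

H = 323/400 = 0.8075
FA = 8/40 = 0.2000
z(0.8075) = 0.8687, z(0.2000) = -0.8416
d' = z(H) − z(FA) = 0.8687 − (-0.8416) = 1.7103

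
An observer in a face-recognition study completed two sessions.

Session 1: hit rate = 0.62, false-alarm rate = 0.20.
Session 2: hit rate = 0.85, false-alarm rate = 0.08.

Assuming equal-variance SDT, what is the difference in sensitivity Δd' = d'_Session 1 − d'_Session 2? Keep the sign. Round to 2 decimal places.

Δd' = -1.29

Session 1: z(0.62) = 0.305, z(0.20) = -0.842, d' = 1.147
Session 2: z(0.85) = 1.036, z(0.08) = -1.405, d' = 2.441
Δd' = d'_Session 1 − d'_Session 2 = 1.147 − 2.441 = -1.294
Session 2 has the higher sensitivity.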